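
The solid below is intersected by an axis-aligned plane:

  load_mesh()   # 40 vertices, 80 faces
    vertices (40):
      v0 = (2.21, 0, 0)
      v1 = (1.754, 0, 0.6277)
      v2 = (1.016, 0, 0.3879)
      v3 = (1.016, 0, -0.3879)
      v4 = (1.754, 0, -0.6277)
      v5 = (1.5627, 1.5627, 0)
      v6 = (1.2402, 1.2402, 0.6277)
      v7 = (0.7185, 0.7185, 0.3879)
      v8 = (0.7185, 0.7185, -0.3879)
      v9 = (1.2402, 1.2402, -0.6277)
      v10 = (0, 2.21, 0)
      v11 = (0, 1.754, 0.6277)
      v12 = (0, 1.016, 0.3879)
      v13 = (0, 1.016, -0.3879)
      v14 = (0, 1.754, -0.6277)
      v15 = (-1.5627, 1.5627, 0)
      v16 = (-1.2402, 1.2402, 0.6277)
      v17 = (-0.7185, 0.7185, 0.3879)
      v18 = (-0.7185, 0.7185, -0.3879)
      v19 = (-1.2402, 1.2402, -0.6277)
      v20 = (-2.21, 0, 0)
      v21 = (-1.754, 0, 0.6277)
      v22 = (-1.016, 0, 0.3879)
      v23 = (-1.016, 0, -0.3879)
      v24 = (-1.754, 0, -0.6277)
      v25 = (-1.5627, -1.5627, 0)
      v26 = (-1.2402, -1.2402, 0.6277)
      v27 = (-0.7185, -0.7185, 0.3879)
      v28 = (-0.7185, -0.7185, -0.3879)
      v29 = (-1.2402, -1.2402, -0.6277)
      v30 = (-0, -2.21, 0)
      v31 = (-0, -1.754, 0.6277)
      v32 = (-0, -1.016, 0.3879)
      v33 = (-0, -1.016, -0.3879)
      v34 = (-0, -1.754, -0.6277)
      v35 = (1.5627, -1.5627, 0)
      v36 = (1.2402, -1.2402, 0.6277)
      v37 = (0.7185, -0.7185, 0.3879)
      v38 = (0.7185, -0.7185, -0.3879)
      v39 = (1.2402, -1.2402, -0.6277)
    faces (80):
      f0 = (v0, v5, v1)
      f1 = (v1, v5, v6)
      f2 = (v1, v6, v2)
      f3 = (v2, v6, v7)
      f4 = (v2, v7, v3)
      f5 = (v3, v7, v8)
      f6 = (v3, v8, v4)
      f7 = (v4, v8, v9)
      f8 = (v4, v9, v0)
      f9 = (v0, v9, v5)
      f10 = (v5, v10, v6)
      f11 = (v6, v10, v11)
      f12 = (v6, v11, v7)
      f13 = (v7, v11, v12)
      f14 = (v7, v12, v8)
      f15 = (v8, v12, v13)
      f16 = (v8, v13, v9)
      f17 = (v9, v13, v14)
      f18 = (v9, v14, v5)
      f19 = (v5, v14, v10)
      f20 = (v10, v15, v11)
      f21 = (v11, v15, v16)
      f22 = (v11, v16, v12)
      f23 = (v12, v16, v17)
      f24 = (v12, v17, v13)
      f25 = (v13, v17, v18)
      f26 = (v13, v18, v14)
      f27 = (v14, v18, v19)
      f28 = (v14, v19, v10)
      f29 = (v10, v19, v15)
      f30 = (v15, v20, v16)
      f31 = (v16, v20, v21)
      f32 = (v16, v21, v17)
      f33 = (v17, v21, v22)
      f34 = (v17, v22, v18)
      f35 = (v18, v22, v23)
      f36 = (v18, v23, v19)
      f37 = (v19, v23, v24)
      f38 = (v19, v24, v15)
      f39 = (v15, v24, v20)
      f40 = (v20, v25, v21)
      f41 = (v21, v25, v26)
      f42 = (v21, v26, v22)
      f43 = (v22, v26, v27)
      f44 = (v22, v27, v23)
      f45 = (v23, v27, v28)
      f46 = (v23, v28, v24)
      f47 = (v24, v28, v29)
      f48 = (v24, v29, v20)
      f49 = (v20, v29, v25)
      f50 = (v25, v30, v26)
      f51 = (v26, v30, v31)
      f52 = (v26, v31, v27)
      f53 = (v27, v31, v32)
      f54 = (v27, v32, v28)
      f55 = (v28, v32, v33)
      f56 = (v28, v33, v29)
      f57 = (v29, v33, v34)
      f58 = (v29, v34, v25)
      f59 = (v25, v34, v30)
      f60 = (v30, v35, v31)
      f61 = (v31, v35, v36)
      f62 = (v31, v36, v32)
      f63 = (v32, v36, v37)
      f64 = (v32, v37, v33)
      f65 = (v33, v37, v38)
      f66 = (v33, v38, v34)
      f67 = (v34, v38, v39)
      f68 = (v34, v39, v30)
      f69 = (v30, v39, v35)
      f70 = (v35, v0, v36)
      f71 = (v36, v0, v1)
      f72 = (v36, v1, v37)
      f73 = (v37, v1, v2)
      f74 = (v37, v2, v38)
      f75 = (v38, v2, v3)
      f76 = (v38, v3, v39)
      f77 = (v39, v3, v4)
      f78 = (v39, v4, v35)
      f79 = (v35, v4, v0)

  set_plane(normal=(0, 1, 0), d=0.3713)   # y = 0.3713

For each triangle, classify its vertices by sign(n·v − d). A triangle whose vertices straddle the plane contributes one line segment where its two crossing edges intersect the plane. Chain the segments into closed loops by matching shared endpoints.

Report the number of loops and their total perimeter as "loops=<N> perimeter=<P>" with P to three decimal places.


Straddling triangles (20 of 80):
  (v0,v5,v1) [-+-] → (2.0562, 0.3713, 0)–(1.70855, 0.3713, 0.478557)  len=0.5915
  (v1,v5,v6) [-++] → (1.70855, 0.3713, 0.478557)–(1.60017, 0.3713, 0.6277)  len=0.1844
  (v1,v6,v2) [-+-] → (1.60017, 0.3713, 0.6277)–(1.08312, 0.3713, 0.459693)  len=0.5437
  (v2,v6,v7) [-++] → (1.08312, 0.3713, 0.459693)–(0.862261, 0.3713, 0.3879)  len=0.2322
  (v2,v7,v3) [-+-] → (0.862261, 0.3713, 0.3879)–(0.862261, 0.3713, 0.013011)  len=0.3749
  (v3,v7,v8) [-++] → (0.862261, 0.3713, 0.013011)–(0.862261, 0.3713, -0.3879)  len=0.4009
  (v3,v8,v4) [-+-] → (0.862261, 0.3713, -0.3879)–(1.21888, 0.3713, -0.503778)  len=0.3750
  (v4,v8,v9) [-++] → (1.21888, 0.3713, -0.503778)–(1.60017, 0.3713, -0.6277)  len=0.4009
  (v4,v9,v0) [-+-] → (1.60017, 0.3713, -0.6277)–(1.91965, 0.3713, -0.187925)  len=0.5436
  (v0,v9,v5) [-++] → (1.91965, 0.3713, -0.187925)–(2.0562, 0.3713, 0)  len=0.2323
  (v15,v20,v16) [+-+] → (-2.0562, 0.3713, 0)–(-1.91965, 0.3713, 0.187925)  len=0.2323
  (v16,v20,v21) [+--] → (-1.91965, 0.3713, 0.187925)–(-1.60017, 0.3713, 0.6277)  len=0.5436
  (v16,v21,v17) [+-+] → (-1.60017, 0.3713, 0.6277)–(-1.21888, 0.3713, 0.503778)  len=0.4009
  (v17,v21,v22) [+--] → (-1.21888, 0.3713, 0.503778)–(-0.862261, 0.3713, 0.3879)  len=0.3750
  (v17,v22,v18) [+-+] → (-0.862261, 0.3713, 0.3879)–(-0.862261, 0.3713, -0.013011)  len=0.4009
  (v18,v22,v23) [+--] → (-0.862261, 0.3713, -0.013011)–(-0.862261, 0.3713, -0.3879)  len=0.3749
  (v18,v23,v19) [+-+] → (-0.862261, 0.3713, -0.3879)–(-1.08312, 0.3713, -0.459693)  len=0.2322
  (v19,v23,v24) [+--] → (-1.08312, 0.3713, -0.459693)–(-1.60017, 0.3713, -0.6277)  len=0.5437
  (v19,v24,v15) [+-+] → (-1.60017, 0.3713, -0.6277)–(-1.70855, 0.3713, -0.478557)  len=0.1844
  (v15,v24,v20) [+--] → (-1.70855, 0.3713, -0.478557)–(-2.0562, 0.3713, 0)  len=0.5915

Chained into 2 loop(s):
  loop 1: 10 segments, perimeter = 3.8793
  loop 2: 10 segments, perimeter = 3.8793
Total perimeter = 7.759

loops=2 perimeter=7.759


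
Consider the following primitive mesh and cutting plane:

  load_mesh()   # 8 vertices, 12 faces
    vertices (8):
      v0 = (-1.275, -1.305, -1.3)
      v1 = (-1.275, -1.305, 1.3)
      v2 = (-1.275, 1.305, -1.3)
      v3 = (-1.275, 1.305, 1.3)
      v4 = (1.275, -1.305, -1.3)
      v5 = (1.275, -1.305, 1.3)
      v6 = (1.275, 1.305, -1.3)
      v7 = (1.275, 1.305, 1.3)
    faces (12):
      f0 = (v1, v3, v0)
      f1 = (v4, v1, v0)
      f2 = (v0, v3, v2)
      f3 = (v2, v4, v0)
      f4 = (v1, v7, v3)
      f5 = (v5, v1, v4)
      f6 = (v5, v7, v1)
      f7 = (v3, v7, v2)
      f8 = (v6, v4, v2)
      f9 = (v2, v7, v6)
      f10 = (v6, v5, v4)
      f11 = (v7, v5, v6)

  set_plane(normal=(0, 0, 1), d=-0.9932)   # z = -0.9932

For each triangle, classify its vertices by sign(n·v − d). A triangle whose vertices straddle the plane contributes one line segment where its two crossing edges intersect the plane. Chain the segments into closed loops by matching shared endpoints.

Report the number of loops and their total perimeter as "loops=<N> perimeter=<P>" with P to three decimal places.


loops=1 perimeter=10.320

Straddling triangles (8 of 12):
  (v1,v3,v0) [++-] → (-1.275, -0.99702, -0.9932)–(-1.275, -1.305, -0.9932)  len=0.3080
  (v4,v1,v0) [-+-] → (0.9741, -1.305, -0.9932)–(-1.275, -1.305, -0.9932)  len=2.2491
  (v0,v3,v2) [-+-] → (-1.275, -0.99702, -0.9932)–(-1.275, 1.305, -0.9932)  len=2.3020
  (v5,v1,v4) [++-] → (0.9741, -1.305, -0.9932)–(1.275, -1.305, -0.9932)  len=0.3009
  (v3,v7,v2) [++-] → (-0.9741, 1.305, -0.9932)–(-1.275, 1.305, -0.9932)  len=0.3009
  (v2,v7,v6) [-+-] → (-0.9741, 1.305, -0.9932)–(1.275, 1.305, -0.9932)  len=2.2491
  (v6,v5,v4) [-+-] → (1.275, 0.99702, -0.9932)–(1.275, -1.305, -0.9932)  len=2.3020
  (v7,v5,v6) [++-] → (1.275, 0.99702, -0.9932)–(1.275, 1.305, -0.9932)  len=0.3080

Chained into 1 loop(s):
  loop 1: 8 segments, perimeter = 10.3200
Total perimeter = 10.320


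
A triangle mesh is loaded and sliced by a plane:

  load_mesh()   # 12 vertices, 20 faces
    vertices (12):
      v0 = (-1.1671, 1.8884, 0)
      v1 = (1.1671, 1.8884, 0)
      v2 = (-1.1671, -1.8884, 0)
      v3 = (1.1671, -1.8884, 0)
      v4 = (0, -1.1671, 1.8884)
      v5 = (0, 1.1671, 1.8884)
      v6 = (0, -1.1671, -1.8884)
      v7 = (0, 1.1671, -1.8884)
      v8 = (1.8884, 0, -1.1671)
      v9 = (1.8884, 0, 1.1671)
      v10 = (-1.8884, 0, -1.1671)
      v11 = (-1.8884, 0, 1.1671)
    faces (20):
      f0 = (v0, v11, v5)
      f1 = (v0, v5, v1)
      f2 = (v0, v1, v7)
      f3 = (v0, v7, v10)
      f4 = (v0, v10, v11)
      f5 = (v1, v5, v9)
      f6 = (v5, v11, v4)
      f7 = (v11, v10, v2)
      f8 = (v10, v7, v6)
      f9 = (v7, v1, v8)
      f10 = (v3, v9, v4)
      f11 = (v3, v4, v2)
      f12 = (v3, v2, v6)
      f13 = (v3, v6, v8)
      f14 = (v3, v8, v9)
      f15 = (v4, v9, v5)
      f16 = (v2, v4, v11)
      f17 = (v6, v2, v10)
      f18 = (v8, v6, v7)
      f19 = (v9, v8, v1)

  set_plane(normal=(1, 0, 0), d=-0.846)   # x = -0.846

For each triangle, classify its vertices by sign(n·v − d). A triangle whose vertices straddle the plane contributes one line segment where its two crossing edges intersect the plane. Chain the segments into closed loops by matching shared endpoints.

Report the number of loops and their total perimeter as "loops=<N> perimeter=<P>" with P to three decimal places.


Straddling triangles (10 of 20):
  (v0,v11,v5) [--+] → (-0.846, 0.644241, 1.56526)–(-0.846, 1.68995, 0.519549)  len=1.4789
  (v0,v5,v1) [-++] → (-0.846, 1.68995, 0.519549)–(-0.846, 1.8884, 0)  len=0.5562
  (v0,v1,v7) [-++] → (-0.846, 1.8884, 0)–(-0.846, 1.68995, -0.519549)  len=0.5562
  (v0,v7,v10) [-+-] → (-0.846, 1.68995, -0.519549)–(-0.846, 0.644241, -1.56526)  len=1.4789
  (v5,v11,v4) [+-+] → (-0.846, 0.644241, 1.56526)–(-0.846, -0.644241, 1.56526)  len=1.2885
  (v10,v7,v6) [-++] → (-0.846, 0.644241, -1.56526)–(-0.846, -0.644241, -1.56526)  len=1.2885
  (v3,v4,v2) [++-] → (-0.846, -1.68995, 0.519549)–(-0.846, -1.8884, 0)  len=0.5562
  (v3,v2,v6) [+-+] → (-0.846, -1.8884, 0)–(-0.846, -1.68995, -0.519549)  len=0.5562
  (v2,v4,v11) [-+-] → (-0.846, -1.68995, 0.519549)–(-0.846, -0.644241, 1.56526)  len=1.4789
  (v6,v2,v10) [+--] → (-0.846, -1.68995, -0.519549)–(-0.846, -0.644241, -1.56526)  len=1.4789

Chained into 1 loop(s):
  loop 1: 10 segments, perimeter = 10.7170
Total perimeter = 10.717

loops=1 perimeter=10.717


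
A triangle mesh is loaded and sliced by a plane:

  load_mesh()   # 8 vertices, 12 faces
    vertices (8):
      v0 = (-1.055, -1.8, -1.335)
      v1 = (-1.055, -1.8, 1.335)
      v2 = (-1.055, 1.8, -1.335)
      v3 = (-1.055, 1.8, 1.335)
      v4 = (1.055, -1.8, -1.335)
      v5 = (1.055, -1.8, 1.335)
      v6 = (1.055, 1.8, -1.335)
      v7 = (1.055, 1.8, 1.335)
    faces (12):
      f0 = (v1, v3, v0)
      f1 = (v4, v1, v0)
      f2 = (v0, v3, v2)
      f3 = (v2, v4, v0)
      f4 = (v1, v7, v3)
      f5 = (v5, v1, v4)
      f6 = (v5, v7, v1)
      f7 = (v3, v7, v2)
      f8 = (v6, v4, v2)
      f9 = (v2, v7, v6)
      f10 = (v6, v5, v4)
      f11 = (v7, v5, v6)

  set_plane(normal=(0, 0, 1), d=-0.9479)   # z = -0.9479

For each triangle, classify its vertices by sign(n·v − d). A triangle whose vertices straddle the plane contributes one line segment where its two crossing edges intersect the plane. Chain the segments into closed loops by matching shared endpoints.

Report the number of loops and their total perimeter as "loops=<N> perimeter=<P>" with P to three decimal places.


loops=1 perimeter=11.420

Straddling triangles (8 of 12):
  (v1,v3,v0) [++-] → (-1.055, -1.27807, -0.9479)–(-1.055, -1.8, -0.9479)  len=0.5219
  (v4,v1,v0) [-+-] → (0.74909, -1.8, -0.9479)–(-1.055, -1.8, -0.9479)  len=1.8041
  (v0,v3,v2) [-+-] → (-1.055, -1.27807, -0.9479)–(-1.055, 1.8, -0.9479)  len=3.0781
  (v5,v1,v4) [++-] → (0.74909, -1.8, -0.9479)–(1.055, -1.8, -0.9479)  len=0.3059
  (v3,v7,v2) [++-] → (-0.74909, 1.8, -0.9479)–(-1.055, 1.8, -0.9479)  len=0.3059
  (v2,v7,v6) [-+-] → (-0.74909, 1.8, -0.9479)–(1.055, 1.8, -0.9479)  len=1.8041
  (v6,v5,v4) [-+-] → (1.055, 1.27807, -0.9479)–(1.055, -1.8, -0.9479)  len=3.0781
  (v7,v5,v6) [++-] → (1.055, 1.27807, -0.9479)–(1.055, 1.8, -0.9479)  len=0.5219

Chained into 1 loop(s):
  loop 1: 8 segments, perimeter = 11.4200
Total perimeter = 11.420


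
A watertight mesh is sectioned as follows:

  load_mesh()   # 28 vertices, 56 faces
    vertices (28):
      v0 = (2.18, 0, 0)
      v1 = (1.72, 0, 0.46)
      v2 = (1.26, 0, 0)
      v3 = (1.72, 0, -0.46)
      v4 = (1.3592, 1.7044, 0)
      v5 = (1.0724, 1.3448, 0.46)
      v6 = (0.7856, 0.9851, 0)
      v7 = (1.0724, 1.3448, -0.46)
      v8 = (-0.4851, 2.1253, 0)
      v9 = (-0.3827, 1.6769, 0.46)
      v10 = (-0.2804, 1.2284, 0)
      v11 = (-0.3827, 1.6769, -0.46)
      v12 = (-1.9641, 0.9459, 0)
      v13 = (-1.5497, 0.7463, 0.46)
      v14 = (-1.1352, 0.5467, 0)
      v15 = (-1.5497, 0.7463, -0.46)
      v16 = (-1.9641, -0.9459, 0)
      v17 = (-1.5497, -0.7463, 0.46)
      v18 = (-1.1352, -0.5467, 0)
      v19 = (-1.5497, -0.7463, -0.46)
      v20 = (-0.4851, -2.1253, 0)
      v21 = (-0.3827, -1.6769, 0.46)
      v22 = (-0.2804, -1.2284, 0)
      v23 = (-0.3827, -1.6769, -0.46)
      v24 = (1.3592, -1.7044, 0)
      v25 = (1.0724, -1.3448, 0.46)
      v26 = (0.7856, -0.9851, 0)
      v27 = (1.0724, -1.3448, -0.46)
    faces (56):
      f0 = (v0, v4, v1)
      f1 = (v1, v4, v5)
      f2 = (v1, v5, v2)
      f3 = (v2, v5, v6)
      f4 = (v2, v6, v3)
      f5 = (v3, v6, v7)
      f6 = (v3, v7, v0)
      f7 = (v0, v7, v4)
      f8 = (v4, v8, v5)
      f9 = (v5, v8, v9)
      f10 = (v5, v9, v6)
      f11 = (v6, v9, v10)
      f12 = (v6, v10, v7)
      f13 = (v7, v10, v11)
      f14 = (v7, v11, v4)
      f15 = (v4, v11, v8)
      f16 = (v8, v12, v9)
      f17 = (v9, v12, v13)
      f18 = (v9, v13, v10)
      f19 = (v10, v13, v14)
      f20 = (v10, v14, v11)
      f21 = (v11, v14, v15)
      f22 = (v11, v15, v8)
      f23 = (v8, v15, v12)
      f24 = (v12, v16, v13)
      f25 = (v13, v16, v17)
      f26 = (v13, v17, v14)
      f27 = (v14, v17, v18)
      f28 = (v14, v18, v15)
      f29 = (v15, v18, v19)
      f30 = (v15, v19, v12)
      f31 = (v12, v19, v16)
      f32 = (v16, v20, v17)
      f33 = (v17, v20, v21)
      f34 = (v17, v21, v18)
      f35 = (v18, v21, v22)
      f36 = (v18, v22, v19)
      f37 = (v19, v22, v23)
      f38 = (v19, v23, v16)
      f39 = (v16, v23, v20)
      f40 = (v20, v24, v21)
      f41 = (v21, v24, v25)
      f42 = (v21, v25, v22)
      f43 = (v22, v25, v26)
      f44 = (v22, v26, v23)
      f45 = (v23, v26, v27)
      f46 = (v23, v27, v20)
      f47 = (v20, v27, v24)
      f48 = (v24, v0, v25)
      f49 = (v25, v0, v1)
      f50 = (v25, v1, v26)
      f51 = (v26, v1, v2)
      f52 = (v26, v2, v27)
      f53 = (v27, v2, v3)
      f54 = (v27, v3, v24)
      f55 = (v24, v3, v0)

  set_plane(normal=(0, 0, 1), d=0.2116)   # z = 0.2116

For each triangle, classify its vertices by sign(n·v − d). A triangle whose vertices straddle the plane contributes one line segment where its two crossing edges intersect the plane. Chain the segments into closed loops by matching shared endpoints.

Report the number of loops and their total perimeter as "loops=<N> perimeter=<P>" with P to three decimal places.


Straddling triangles (28 of 56):
  (v0,v4,v1) [--+] → (1.52517, 0.920376, 0.2116)–(1.9684, 0, 0.2116)  len=1.0215
  (v1,v4,v5) [+-+] → (1.52517, 0.920376, 0.2116)–(1.22727, 1.53898, 0.2116)  len=0.6866
  (v1,v5,v2) [++-] → (1.1737, 0.618608, 0.2116)–(1.4716, 0, 0.2116)  len=0.6866
  (v2,v5,v6) [-+-] → (1.1737, 0.618608, 0.2116)–(0.917528, 1.15056, 0.2116)  len=0.5904
  (v4,v8,v5) [--+] → (0.23135, 1.76627, 0.2116)–(1.22727, 1.53898, 0.2116)  len=1.0215
  (v5,v8,v9) [+-+] → (0.23135, 1.76627, 0.2116)–(-0.437996, 1.91904, 0.2116)  len=0.6866
  (v5,v9,v6) [++-] → (0.248182, 1.30333, 0.2116)–(0.917528, 1.15056, 0.2116)  len=0.6866
  (v6,v9,v10) [-+-] → (0.248182, 1.30333, 0.2116)–(-0.327458, 1.43471, 0.2116)  len=0.5904
  (v8,v12,v9) [--+] → (-1.23666, 1.28216, 0.2116)–(-0.437996, 1.91904, 0.2116)  len=1.0215
  (v9,v12,v13) [+-+] → (-1.23666, 1.28216, 0.2116)–(-1.77348, 0.854084, 0.2116)  len=0.6866
  (v9,v13,v10) [++-] → (-0.864278, 1.00663, 0.2116)–(-0.327458, 1.43471, 0.2116)  len=0.6866
  (v10,v13,v14) [-+-] → (-0.864278, 1.00663, 0.2116)–(-1.32587, 0.638516, 0.2116)  len=0.5904
  (v12,v16,v13) [--+] → (-1.77348, -0.167488, 0.2116)–(-1.77348, 0.854084, 0.2116)  len=1.0216
  (v13,v16,v17) [+-+] → (-1.77348, -0.167488, 0.2116)–(-1.77348, -0.854084, 0.2116)  len=0.6866
  (v13,v17,v14) [++-] → (-1.32587, -0.04808, 0.2116)–(-1.32587, 0.638516, 0.2116)  len=0.6866
  (v14,v17,v18) [-+-] → (-1.32587, -0.04808, 0.2116)–(-1.32587, -0.638516, 0.2116)  len=0.5904
  (v16,v20,v17) [--+] → (-0.974816, -1.49096, 0.2116)–(-1.77348, -0.854084, 0.2116)  len=1.0215
  (v17,v20,v21) [+-+] → (-0.974816, -1.49096, 0.2116)–(-0.437996, -1.91904, 0.2116)  len=0.6866
  (v17,v21,v18) [++-] → (-0.78905, -1.06659, 0.2116)–(-1.32587, -0.638516, 0.2116)  len=0.6866
  (v18,v21,v22) [-+-] → (-0.78905, -1.06659, 0.2116)–(-0.327458, -1.43471, 0.2116)  len=0.5904
  (v20,v24,v21) [--+] → (0.557926, -1.69175, 0.2116)–(-0.437996, -1.91904, 0.2116)  len=1.0215
  (v21,v24,v25) [+-+] → (0.557926, -1.69175, 0.2116)–(1.22727, -1.53898, 0.2116)  len=0.6866
  (v21,v25,v22) [++-] → (0.341888, -1.28194, 0.2116)–(-0.327458, -1.43471, 0.2116)  len=0.6866
  (v22,v25,v26) [-+-] → (0.341888, -1.28194, 0.2116)–(0.917528, -1.15056, 0.2116)  len=0.5904
  (v24,v0,v25) [--+] → (1.6705, -0.618608, 0.2116)–(1.22727, -1.53898, 0.2116)  len=1.0215
  (v25,v0,v1) [+-+] → (1.6705, -0.618608, 0.2116)–(1.9684, 0, 0.2116)  len=0.6866
  (v25,v1,v26) [++-] → (1.21542, -0.531954, 0.2116)–(0.917528, -1.15056, 0.2116)  len=0.6866
  (v26,v1,v2) [-+-] → (1.21542, -0.531954, 0.2116)–(1.4716, 0, 0.2116)  len=0.5904

Chained into 2 loop(s):
  loop 1: 14 segments, perimeter = 11.9568
  loop 2: 14 segments, perimeter = 8.9391
Total perimeter = 20.896

loops=2 perimeter=20.896


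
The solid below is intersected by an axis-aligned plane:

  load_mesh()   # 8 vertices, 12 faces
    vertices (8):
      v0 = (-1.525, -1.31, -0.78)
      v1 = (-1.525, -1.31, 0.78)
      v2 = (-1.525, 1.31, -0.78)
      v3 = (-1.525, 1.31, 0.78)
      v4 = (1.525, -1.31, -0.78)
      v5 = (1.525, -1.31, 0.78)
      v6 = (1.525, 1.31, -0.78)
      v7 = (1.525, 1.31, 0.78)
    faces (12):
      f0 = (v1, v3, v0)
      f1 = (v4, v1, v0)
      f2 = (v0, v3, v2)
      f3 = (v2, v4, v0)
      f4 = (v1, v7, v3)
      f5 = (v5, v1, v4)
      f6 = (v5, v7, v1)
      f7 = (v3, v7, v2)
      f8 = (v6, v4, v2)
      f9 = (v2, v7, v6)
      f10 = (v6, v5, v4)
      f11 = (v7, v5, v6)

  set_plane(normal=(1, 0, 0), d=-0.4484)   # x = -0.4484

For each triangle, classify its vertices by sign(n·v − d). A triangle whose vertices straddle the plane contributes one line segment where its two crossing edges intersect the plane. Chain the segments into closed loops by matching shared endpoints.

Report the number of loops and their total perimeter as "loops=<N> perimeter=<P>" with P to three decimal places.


loops=1 perimeter=8.360

Straddling triangles (8 of 12):
  (v4,v1,v0) [+--] → (-0.4484, -1.31, 0.229346)–(-0.4484, -1.31, -0.78)  len=1.0093
  (v2,v4,v0) [-+-] → (-0.4484, 0.385183, -0.78)–(-0.4484, -1.31, -0.78)  len=1.6952
  (v1,v7,v3) [-+-] → (-0.4484, -0.385183, 0.78)–(-0.4484, 1.31, 0.78)  len=1.6952
  (v5,v1,v4) [+-+] → (-0.4484, -1.31, 0.78)–(-0.4484, -1.31, 0.229346)  len=0.5507
  (v5,v7,v1) [++-] → (-0.4484, -0.385183, 0.78)–(-0.4484, -1.31, 0.78)  len=0.9248
  (v3,v7,v2) [-+-] → (-0.4484, 1.31, 0.78)–(-0.4484, 1.31, -0.229346)  len=1.0093
  (v6,v4,v2) [++-] → (-0.4484, 0.385183, -0.78)–(-0.4484, 1.31, -0.78)  len=0.9248
  (v2,v7,v6) [-++] → (-0.4484, 1.31, -0.229346)–(-0.4484, 1.31, -0.78)  len=0.5507

Chained into 1 loop(s):
  loop 1: 8 segments, perimeter = 8.3600
Total perimeter = 8.360


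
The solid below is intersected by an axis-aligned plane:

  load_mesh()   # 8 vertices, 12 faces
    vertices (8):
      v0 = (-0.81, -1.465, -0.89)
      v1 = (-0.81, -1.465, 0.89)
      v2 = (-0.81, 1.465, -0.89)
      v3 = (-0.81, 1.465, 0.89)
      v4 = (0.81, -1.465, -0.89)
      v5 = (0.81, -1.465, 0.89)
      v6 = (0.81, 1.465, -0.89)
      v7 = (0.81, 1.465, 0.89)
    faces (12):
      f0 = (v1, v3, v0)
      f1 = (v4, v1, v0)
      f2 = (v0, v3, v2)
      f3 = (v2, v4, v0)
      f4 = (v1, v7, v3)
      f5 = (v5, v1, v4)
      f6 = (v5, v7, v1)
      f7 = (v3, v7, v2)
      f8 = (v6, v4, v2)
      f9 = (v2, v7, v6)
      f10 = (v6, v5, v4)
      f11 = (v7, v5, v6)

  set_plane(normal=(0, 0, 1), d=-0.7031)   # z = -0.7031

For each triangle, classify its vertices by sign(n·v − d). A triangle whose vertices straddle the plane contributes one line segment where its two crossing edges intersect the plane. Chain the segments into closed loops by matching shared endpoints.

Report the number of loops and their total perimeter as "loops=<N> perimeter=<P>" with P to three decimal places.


Straddling triangles (8 of 12):
  (v1,v3,v0) [++-] → (-0.81, -1.15735, -0.7031)–(-0.81, -1.465, -0.7031)  len=0.3076
  (v4,v1,v0) [-+-] → (0.6399, -1.465, -0.7031)–(-0.81, -1.465, -0.7031)  len=1.4499
  (v0,v3,v2) [-+-] → (-0.81, -1.15735, -0.7031)–(-0.81, 1.465, -0.7031)  len=2.6223
  (v5,v1,v4) [++-] → (0.6399, -1.465, -0.7031)–(0.81, -1.465, -0.7031)  len=0.1701
  (v3,v7,v2) [++-] → (-0.6399, 1.465, -0.7031)–(-0.81, 1.465, -0.7031)  len=0.1701
  (v2,v7,v6) [-+-] → (-0.6399, 1.465, -0.7031)–(0.81, 1.465, -0.7031)  len=1.4499
  (v6,v5,v4) [-+-] → (0.81, 1.15735, -0.7031)–(0.81, -1.465, -0.7031)  len=2.6223
  (v7,v5,v6) [++-] → (0.81, 1.15735, -0.7031)–(0.81, 1.465, -0.7031)  len=0.3076

Chained into 1 loop(s):
  loop 1: 8 segments, perimeter = 9.1000
Total perimeter = 9.100

loops=1 perimeter=9.100


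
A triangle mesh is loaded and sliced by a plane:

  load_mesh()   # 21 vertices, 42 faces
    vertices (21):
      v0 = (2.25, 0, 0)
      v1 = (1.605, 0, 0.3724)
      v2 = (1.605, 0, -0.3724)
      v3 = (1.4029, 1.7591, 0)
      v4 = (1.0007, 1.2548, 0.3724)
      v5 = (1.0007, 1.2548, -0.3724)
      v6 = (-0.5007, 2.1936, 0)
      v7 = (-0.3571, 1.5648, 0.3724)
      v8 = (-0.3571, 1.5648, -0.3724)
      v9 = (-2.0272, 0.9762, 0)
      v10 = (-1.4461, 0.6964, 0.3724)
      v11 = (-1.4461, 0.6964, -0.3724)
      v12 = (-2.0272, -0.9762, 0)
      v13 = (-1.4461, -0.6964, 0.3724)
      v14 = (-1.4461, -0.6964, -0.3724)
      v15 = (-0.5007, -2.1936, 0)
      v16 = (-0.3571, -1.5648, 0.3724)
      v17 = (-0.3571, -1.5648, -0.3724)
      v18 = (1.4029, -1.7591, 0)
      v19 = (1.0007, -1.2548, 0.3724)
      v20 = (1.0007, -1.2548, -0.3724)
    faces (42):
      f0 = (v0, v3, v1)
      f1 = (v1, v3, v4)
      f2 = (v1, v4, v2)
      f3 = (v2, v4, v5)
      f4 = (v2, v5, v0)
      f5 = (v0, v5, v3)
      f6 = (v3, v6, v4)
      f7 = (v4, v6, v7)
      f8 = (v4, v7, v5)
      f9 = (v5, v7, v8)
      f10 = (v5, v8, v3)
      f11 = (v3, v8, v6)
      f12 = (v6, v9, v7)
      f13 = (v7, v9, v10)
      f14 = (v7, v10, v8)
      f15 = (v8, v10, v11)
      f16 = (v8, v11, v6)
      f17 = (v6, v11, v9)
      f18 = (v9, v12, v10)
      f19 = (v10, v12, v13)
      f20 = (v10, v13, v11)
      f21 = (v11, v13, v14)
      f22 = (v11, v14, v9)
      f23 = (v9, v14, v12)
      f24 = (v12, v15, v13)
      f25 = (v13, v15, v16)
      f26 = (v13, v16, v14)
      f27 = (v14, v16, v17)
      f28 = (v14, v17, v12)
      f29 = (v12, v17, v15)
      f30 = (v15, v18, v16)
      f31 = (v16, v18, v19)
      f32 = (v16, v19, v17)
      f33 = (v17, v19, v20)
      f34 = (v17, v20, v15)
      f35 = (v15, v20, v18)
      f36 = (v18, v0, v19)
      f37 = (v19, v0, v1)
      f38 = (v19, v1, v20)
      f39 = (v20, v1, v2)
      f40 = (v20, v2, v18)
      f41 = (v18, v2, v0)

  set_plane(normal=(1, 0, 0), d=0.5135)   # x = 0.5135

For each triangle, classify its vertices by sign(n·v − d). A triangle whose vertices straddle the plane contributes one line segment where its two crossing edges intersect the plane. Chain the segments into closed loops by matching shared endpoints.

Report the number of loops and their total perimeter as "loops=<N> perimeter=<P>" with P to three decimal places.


loops=2 perimeter=4.301

Straddling triangles (12 of 42):
  (v3,v6,v4) [+-+] → (0.5135, 1.96211, 0)–(0.5135, 1.55944, 0.251557)  len=0.4748
  (v4,v6,v7) [+--] → (0.5135, 1.55944, 0.251557)–(0.5135, 1.36603, 0.3724)  len=0.2281
  (v4,v7,v5) [+-+] → (0.5135, 1.36603, 0.3724)–(0.5135, 1.36603, -0.105154)  len=0.4776
  (v5,v7,v8) [+--] → (0.5135, 1.36603, -0.105154)–(0.5135, 1.36603, -0.3724)  len=0.2672
  (v5,v8,v3) [+-+] → (0.5135, 1.36603, -0.3724)–(0.5135, 1.66091, -0.188189)  len=0.3477
  (v3,v8,v6) [+--] → (0.5135, 1.66091, -0.188189)–(0.5135, 1.96211, 0)  len=0.3552
  (v15,v18,v16) [-+-] → (0.5135, -1.96211, 0)–(0.5135, -1.66091, 0.188189)  len=0.3552
  (v16,v18,v19) [-++] → (0.5135, -1.66091, 0.188189)–(0.5135, -1.36603, 0.3724)  len=0.3477
  (v16,v19,v17) [-+-] → (0.5135, -1.36603, 0.3724)–(0.5135, -1.36603, 0.105154)  len=0.2672
  (v17,v19,v20) [-++] → (0.5135, -1.36603, 0.105154)–(0.5135, -1.36603, -0.3724)  len=0.4776
  (v17,v20,v15) [-+-] → (0.5135, -1.36603, -0.3724)–(0.5135, -1.55944, -0.251557)  len=0.2281
  (v15,v20,v18) [-++] → (0.5135, -1.55944, -0.251557)–(0.5135, -1.96211, 0)  len=0.4748

Chained into 2 loop(s):
  loop 1: 6 segments, perimeter = 2.1505
  loop 2: 6 segments, perimeter = 2.1505
Total perimeter = 4.301


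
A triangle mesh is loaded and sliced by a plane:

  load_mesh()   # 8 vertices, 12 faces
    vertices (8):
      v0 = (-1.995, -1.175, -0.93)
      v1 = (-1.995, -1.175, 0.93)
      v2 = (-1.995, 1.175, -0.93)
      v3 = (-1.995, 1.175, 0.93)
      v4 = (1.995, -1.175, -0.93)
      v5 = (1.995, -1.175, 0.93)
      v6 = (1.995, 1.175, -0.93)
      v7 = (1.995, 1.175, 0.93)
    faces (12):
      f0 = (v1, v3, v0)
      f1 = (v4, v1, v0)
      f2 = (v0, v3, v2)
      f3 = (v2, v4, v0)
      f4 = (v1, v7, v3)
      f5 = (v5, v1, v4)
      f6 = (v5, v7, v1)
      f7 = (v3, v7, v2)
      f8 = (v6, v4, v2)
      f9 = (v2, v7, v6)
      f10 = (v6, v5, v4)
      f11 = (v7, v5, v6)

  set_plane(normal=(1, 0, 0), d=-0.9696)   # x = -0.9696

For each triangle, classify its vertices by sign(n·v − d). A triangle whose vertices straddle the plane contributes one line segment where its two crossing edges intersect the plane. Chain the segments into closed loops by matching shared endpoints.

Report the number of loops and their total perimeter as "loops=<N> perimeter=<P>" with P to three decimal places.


Straddling triangles (8 of 12):
  (v4,v1,v0) [+--] → (-0.9696, -1.175, 0.451994)–(-0.9696, -1.175, -0.93)  len=1.3820
  (v2,v4,v0) [-+-] → (-0.9696, 0.571068, -0.93)–(-0.9696, -1.175, -0.93)  len=1.7461
  (v1,v7,v3) [-+-] → (-0.9696, -0.571068, 0.93)–(-0.9696, 1.175, 0.93)  len=1.7461
  (v5,v1,v4) [+-+] → (-0.9696, -1.175, 0.93)–(-0.9696, -1.175, 0.451994)  len=0.4780
  (v5,v7,v1) [++-] → (-0.9696, -0.571068, 0.93)–(-0.9696, -1.175, 0.93)  len=0.6039
  (v3,v7,v2) [-+-] → (-0.9696, 1.175, 0.93)–(-0.9696, 1.175, -0.451994)  len=1.3820
  (v6,v4,v2) [++-] → (-0.9696, 0.571068, -0.93)–(-0.9696, 1.175, -0.93)  len=0.6039
  (v2,v7,v6) [-++] → (-0.9696, 1.175, -0.451994)–(-0.9696, 1.175, -0.93)  len=0.4780

Chained into 1 loop(s):
  loop 1: 8 segments, perimeter = 8.4200
Total perimeter = 8.420

loops=1 perimeter=8.420


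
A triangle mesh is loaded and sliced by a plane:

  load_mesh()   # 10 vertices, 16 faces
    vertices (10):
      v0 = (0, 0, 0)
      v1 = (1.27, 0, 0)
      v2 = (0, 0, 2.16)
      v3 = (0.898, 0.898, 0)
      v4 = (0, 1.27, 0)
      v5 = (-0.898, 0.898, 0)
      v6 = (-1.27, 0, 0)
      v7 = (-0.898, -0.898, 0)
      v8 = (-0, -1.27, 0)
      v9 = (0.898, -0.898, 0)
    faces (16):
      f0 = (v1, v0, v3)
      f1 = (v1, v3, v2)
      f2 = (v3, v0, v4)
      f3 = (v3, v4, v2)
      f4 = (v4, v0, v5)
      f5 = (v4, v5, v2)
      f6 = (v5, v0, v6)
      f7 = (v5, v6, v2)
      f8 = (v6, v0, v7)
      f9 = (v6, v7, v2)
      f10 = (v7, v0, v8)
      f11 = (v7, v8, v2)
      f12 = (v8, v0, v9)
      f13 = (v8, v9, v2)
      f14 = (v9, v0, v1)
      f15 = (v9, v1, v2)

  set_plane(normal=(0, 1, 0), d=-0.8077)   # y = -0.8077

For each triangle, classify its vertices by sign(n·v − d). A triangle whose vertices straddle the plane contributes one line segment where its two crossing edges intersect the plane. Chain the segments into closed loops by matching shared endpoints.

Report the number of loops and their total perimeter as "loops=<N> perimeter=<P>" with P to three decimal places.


Straddling triangles (8 of 16):
  (v6,v0,v7) [++-] → (-0.8077, -0.8077, 0)–(-0.935407, -0.8077, 0)  len=0.1277
  (v6,v7,v2) [+-+] → (-0.935407, -0.8077, 0)–(-0.8077, -0.8077, 0.217203)  len=0.2520
  (v7,v0,v8) [-+-] → (-0.8077, -0.8077, 0)–(0, -0.8077, 0)  len=0.8077
  (v7,v8,v2) [--+] → (0, -0.8077, 0.786274)–(-0.8077, -0.8077, 0.217203)  len=0.9880
  (v8,v0,v9) [-+-] → (0, -0.8077, 0)–(0.8077, -0.8077, 0)  len=0.8077
  (v8,v9,v2) [--+] → (0.8077, -0.8077, 0.217203)–(0, -0.8077, 0.786274)  len=0.9880
  (v9,v0,v1) [-++] → (0.8077, -0.8077, 0)–(0.935407, -0.8077, 0)  len=0.1277
  (v9,v1,v2) [-++] → (0.935407, -0.8077, 0)–(0.8077, -0.8077, 0.217203)  len=0.2520

Chained into 1 loop(s):
  loop 1: 8 segments, perimeter = 4.3508
Total perimeter = 4.351

loops=1 perimeter=4.351


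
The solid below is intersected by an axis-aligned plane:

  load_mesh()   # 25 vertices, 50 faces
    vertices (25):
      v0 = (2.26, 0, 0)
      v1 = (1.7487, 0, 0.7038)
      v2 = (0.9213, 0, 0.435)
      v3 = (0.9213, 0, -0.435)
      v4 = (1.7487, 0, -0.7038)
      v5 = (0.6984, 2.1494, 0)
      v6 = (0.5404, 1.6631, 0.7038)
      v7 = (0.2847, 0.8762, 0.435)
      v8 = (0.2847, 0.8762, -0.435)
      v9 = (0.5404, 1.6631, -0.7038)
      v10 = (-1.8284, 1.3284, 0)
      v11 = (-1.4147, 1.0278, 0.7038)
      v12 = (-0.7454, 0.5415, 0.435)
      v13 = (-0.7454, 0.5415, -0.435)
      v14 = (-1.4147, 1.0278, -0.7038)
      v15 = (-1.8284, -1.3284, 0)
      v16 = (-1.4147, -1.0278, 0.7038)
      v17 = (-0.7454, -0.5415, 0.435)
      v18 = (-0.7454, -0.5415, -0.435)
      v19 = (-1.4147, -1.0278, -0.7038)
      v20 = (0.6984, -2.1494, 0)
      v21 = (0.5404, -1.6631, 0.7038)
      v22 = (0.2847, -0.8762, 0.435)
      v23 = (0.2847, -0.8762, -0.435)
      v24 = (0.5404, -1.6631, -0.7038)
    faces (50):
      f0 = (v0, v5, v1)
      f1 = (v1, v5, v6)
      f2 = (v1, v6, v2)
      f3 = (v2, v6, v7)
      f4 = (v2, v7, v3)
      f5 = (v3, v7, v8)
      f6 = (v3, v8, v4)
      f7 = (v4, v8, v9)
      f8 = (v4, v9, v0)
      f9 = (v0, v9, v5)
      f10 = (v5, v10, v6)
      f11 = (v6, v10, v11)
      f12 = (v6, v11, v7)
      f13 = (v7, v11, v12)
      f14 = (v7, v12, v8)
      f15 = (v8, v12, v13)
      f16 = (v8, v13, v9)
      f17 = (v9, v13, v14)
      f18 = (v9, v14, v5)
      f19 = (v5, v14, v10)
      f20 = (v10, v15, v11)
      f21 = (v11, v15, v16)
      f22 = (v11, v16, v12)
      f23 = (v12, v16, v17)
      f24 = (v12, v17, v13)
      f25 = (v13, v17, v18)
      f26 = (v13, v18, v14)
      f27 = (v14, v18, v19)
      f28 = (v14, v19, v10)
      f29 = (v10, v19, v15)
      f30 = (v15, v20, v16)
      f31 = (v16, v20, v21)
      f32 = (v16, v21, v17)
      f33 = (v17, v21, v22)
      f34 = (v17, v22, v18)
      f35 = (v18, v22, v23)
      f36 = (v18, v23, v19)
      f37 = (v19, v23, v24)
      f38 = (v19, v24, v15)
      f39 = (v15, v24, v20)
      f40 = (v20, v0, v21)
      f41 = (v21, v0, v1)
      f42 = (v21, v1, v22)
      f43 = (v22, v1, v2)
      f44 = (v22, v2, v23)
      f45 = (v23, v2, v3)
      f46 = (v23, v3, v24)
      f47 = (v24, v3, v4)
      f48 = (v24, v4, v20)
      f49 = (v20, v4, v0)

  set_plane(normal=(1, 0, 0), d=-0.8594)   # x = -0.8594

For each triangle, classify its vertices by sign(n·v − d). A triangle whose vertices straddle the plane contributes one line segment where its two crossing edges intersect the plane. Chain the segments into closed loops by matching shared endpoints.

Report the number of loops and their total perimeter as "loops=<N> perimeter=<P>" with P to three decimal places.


Straddling triangles (18 of 50):
  (v5,v10,v6) [+-+] → (-0.8594, 1.64324, 0)–(-0.8594, 1.46532, 0.287902)  len=0.3384
  (v6,v10,v11) [+--] → (-0.8594, 1.46532, 0.287902)–(-0.8594, 1.20824, 0.7038)  len=0.4889
  (v6,v11,v7) [+-+] → (-0.8594, 1.20824, 0.7038)–(-0.8594, 0.978263, 0.615966)  len=0.2462
  (v7,v11,v12) [+-+] → (-0.8594, 0.978263, 0.615966)–(-0.8594, 0.62433, 0.480784)  len=0.3789
  (v9,v13,v14) [++-] → (-0.8594, 0.62433, -0.480784)–(-0.8594, 1.20824, -0.7038)  len=0.6251
  (v9,v14,v5) [+-+] → (-0.8594, 1.20824, -0.7038)–(-0.8594, 1.32254, -0.518849)  len=0.2174
  (v5,v14,v10) [+--] → (-0.8594, 1.32254, -0.518849)–(-0.8594, 1.64324, 0)  len=0.6100
  (v11,v16,v12) [--+] → (-0.8594, 0.274206, 0.480784)–(-0.8594, 0.62433, 0.480784)  len=0.3501
  (v12,v16,v17) [+-+] → (-0.8594, 0.274206, 0.480784)–(-0.8594, -0.62433, 0.480784)  len=0.8985
  (v13,v18,v14) [++-] → (-0.8594, -0.274206, -0.480784)–(-0.8594, 0.62433, -0.480784)  len=0.8985
  (v14,v18,v19) [-+-] → (-0.8594, -0.274206, -0.480784)–(-0.8594, -0.62433, -0.480784)  len=0.3501
  (v15,v20,v16) [-+-] → (-0.8594, -1.64324, 0)–(-0.8594, -1.32254, 0.518849)  len=0.6100
  (v16,v20,v21) [-++] → (-0.8594, -1.32254, 0.518849)–(-0.8594, -1.20824, 0.7038)  len=0.2174
  (v16,v21,v17) [-++] → (-0.8594, -1.20824, 0.7038)–(-0.8594, -0.62433, 0.480784)  len=0.6251
  (v18,v23,v19) [++-] → (-0.8594, -0.978263, -0.615966)–(-0.8594, -0.62433, -0.480784)  len=0.3789
  (v19,v23,v24) [-++] → (-0.8594, -0.978263, -0.615966)–(-0.8594, -1.20824, -0.7038)  len=0.2462
  (v19,v24,v15) [-+-] → (-0.8594, -1.20824, -0.7038)–(-0.8594, -1.46532, -0.287902)  len=0.4889
  (v15,v24,v20) [-++] → (-0.8594, -1.46532, -0.287902)–(-0.8594, -1.64324, 0)  len=0.3384

Chained into 1 loop(s):
  loop 1: 18 segments, perimeter = 8.3071
Total perimeter = 8.307

loops=1 perimeter=8.307


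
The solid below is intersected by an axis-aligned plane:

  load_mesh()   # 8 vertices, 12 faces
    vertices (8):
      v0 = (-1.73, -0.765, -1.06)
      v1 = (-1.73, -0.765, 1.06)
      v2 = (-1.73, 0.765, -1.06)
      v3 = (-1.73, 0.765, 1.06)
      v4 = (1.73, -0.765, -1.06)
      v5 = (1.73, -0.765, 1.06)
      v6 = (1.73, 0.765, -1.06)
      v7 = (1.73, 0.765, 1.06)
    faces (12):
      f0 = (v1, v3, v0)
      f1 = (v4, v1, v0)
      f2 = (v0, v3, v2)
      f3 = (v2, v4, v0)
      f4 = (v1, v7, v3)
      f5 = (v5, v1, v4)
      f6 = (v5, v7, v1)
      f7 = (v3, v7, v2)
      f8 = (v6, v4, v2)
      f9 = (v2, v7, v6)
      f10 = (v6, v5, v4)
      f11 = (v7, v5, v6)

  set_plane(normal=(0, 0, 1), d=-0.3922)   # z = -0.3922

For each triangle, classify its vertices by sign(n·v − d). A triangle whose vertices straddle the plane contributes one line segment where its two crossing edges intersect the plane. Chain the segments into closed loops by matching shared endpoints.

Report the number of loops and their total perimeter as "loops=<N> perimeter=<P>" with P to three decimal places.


Straddling triangles (8 of 12):
  (v1,v3,v0) [++-] → (-1.73, -0.28305, -0.3922)–(-1.73, -0.765, -0.3922)  len=0.4820
  (v4,v1,v0) [-+-] → (0.6401, -0.765, -0.3922)–(-1.73, -0.765, -0.3922)  len=2.3701
  (v0,v3,v2) [-+-] → (-1.73, -0.28305, -0.3922)–(-1.73, 0.765, -0.3922)  len=1.0480
  (v5,v1,v4) [++-] → (0.6401, -0.765, -0.3922)–(1.73, -0.765, -0.3922)  len=1.0899
  (v3,v7,v2) [++-] → (-0.6401, 0.765, -0.3922)–(-1.73, 0.765, -0.3922)  len=1.0899
  (v2,v7,v6) [-+-] → (-0.6401, 0.765, -0.3922)–(1.73, 0.765, -0.3922)  len=2.3701
  (v6,v5,v4) [-+-] → (1.73, 0.28305, -0.3922)–(1.73, -0.765, -0.3922)  len=1.0480
  (v7,v5,v6) [++-] → (1.73, 0.28305, -0.3922)–(1.73, 0.765, -0.3922)  len=0.4820

Chained into 1 loop(s):
  loop 1: 8 segments, perimeter = 9.9800
Total perimeter = 9.980

loops=1 perimeter=9.980


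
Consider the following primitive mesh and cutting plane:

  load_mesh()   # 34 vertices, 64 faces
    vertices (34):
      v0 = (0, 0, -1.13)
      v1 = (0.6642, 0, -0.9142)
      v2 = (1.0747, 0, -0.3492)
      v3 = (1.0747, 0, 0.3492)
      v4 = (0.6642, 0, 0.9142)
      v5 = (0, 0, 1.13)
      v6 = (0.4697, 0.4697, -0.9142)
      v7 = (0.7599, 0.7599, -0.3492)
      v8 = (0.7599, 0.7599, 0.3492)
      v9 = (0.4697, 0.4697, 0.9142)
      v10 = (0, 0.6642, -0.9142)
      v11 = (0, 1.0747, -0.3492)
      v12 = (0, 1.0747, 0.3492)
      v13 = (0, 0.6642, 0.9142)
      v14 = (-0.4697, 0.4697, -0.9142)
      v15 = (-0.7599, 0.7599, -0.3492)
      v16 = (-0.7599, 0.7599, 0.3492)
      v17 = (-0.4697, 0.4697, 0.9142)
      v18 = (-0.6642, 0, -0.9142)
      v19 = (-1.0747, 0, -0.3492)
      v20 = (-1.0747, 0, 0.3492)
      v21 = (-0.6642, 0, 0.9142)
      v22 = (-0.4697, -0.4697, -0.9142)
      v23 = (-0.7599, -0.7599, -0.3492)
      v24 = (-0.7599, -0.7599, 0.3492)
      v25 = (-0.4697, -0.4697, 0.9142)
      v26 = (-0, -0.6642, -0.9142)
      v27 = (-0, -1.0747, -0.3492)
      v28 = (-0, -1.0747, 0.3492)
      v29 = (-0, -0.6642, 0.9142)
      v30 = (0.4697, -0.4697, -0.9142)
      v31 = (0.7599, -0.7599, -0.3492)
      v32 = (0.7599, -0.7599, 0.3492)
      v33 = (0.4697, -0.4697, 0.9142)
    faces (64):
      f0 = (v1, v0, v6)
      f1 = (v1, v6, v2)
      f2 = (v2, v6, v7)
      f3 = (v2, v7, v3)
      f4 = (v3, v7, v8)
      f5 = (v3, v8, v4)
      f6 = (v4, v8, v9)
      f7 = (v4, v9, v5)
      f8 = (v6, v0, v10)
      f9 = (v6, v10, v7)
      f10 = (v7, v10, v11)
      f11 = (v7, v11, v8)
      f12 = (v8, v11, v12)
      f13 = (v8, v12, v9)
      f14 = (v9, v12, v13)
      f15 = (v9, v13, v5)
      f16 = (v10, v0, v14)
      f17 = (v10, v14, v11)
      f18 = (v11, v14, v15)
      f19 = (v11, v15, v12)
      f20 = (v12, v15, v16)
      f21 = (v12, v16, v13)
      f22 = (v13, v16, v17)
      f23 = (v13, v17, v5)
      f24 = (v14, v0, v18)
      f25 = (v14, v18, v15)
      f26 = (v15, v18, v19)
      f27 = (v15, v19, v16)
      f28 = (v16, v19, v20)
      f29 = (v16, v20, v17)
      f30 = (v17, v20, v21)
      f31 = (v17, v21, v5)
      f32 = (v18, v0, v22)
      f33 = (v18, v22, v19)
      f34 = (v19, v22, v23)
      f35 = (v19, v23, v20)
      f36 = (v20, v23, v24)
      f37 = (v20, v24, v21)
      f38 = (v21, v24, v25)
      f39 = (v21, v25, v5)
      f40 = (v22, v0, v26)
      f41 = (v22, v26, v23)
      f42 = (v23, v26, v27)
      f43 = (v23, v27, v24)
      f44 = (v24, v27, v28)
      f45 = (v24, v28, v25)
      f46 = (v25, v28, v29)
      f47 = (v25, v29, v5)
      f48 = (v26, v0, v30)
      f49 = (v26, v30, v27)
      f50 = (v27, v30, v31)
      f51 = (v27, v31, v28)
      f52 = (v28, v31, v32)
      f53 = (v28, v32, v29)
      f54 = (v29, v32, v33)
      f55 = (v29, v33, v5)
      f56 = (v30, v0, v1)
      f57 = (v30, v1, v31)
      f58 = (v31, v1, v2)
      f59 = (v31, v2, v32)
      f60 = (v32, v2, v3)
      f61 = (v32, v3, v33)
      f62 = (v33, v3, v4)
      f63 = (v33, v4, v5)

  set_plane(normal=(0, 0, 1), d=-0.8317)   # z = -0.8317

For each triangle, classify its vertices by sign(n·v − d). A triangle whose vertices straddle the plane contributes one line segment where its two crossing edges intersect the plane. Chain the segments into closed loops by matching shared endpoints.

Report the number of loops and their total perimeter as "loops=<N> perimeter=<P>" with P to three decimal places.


loops=1 perimeter=4.434

Straddling triangles (16 of 64):
  (v1,v6,v2) [--+] → (0.558041, 0.401115, -0.8317)–(0.72414, 0, -0.8317)  len=0.4341
  (v2,v6,v7) [+-+] → (0.558041, 0.401115, -0.8317)–(0.512074, 0.512074, -0.8317)  len=0.1201
  (v6,v10,v7) [--+] → (0.110959, 0.678174, -0.8317)–(0.512074, 0.512074, -0.8317)  len=0.4341
  (v7,v10,v11) [+-+] → (0.110959, 0.678174, -0.8317)–(0, 0.72414, -0.8317)  len=0.1201
  (v10,v14,v11) [--+] → (-0.401115, 0.558041, -0.8317)–(0, 0.72414, -0.8317)  len=0.4341
  (v11,v14,v15) [+-+] → (-0.401115, 0.558041, -0.8317)–(-0.512074, 0.512074, -0.8317)  len=0.1201
  (v14,v18,v15) [--+] → (-0.678174, 0.110959, -0.8317)–(-0.512074, 0.512074, -0.8317)  len=0.4341
  (v15,v18,v19) [+-+] → (-0.678174, 0.110959, -0.8317)–(-0.72414, 0, -0.8317)  len=0.1201
  (v18,v22,v19) [--+] → (-0.558041, -0.401115, -0.8317)–(-0.72414, 0, -0.8317)  len=0.4341
  (v19,v22,v23) [+-+] → (-0.558041, -0.401115, -0.8317)–(-0.512074, -0.512074, -0.8317)  len=0.1201
  (v22,v26,v23) [--+] → (-0.110959, -0.678174, -0.8317)–(-0.512074, -0.512074, -0.8317)  len=0.4341
  (v23,v26,v27) [+-+] → (-0.110959, -0.678174, -0.8317)–(0, -0.72414, -0.8317)  len=0.1201
  (v26,v30,v27) [--+] → (0.401115, -0.558041, -0.8317)–(0, -0.72414, -0.8317)  len=0.4341
  (v27,v30,v31) [+-+] → (0.401115, -0.558041, -0.8317)–(0.512074, -0.512074, -0.8317)  len=0.1201
  (v30,v1,v31) [--+] → (0.678174, -0.110959, -0.8317)–(0.512074, -0.512074, -0.8317)  len=0.4341
  (v31,v1,v2) [+-+] → (0.678174, -0.110959, -0.8317)–(0.72414, 0, -0.8317)  len=0.1201

Chained into 1 loop(s):
  loop 1: 16 segments, perimeter = 4.4340
Total perimeter = 4.434
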